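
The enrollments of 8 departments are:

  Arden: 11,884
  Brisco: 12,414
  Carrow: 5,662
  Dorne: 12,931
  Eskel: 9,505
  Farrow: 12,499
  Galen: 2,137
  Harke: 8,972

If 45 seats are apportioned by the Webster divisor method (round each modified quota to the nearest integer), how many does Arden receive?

Standard divisor 76004/45 ≈ 1688.978; standard quotas: Arden 7.036, Brisco 7.350, Carrow 3.352, Dorne 7.656, Eskel 5.628, Farrow 7.400, Galen 1.265, Harke 5.312.
Rounding to the nearest integer gives 7, 7, 3, 8, 6, 7, 1, 5 = 44 seats, so the divisor must be adjusted.
With modified divisor 1660: modified quotas Arden 7.159, Brisco 7.478, Carrow 3.411, Dorne 7.790, Eskel 5.726, Farrow 7.530, Galen 1.287, Harke 5.405.
Rounding to the nearest integer: Arden 7, Brisco 7, Carrow 3, Dorne 8, Eskel 6, Farrow 8, Galen 1, Harke 5 (total 45).
Arden receives 7.

7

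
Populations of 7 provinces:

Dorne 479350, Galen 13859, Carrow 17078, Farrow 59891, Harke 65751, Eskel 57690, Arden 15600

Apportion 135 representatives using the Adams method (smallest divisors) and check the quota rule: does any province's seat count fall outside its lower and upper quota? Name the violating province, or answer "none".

Dorne

Standard quotas: Dorne 91.244, Galen 2.638, Carrow 3.251, Farrow 11.400, Harke 12.516, Eskel 10.981, Arden 2.969.
Adams allocation: Dorne 89, Galen 3, Carrow 4, Farrow 12, Harke 13, Eskel 11, Arden 3.
Dorne has quota 91.244 (lower 91, upper 92) but receives 89 — outside the quota interval.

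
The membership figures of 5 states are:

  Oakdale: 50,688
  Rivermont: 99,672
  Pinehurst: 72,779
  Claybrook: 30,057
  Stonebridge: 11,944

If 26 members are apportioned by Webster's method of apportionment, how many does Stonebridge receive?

Standard divisor 265140/26 ≈ 10197.692; standard quotas: Oakdale 4.971, Rivermont 9.774, Pinehurst 7.137, Claybrook 2.947, Stonebridge 1.171.
Rounding to the nearest integer gives Oakdale 5, Rivermont 10, Pinehurst 7, Claybrook 3, Stonebridge 1 — total 26, matching the house size, so no adjustment is needed.
Stonebridge receives 1.

1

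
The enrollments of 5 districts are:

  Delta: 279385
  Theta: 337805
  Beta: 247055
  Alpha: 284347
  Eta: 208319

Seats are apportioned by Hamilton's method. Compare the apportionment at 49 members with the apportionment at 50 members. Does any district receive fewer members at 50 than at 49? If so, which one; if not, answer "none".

none

At 49 seats: Delta 10, Theta 12, Beta 9, Alpha 10, Eta 8.
At 50 seats: Delta 10, Theta 12, Beta 9, Alpha 11, Eta 8.
No district's allocation decreased.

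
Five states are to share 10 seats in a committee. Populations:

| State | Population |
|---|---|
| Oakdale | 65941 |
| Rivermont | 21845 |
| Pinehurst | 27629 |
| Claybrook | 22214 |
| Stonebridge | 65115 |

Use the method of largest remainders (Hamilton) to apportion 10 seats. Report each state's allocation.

Total 202744; standard divisor 202744/10 ≈ 20274.4.
Standard quotas: Oakdale 3.2524, Rivermont 1.0775, Pinehurst 1.3628, Claybrook 1.0957, Stonebridge 3.2117.
Lower quotas: Oakdale 3, Rivermont 1, Pinehurst 1, Claybrook 1, Stonebridge 3 (sum 9, leaving 1 seat).
Remainders in descending order: Pinehurst 0.3628, Oakdale 0.2524, Stonebridge 0.2117, Claybrook 0.0957, Rivermont 0.0775.
The surplus seat goes to Pinehurst.

Oakdale: 3, Rivermont: 1, Pinehurst: 2, Claybrook: 1, Stonebridge: 3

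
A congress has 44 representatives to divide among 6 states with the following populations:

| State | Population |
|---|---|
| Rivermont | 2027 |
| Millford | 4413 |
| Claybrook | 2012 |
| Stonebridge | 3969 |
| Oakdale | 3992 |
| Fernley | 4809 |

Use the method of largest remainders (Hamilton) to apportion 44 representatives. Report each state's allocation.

Rivermont=4; Millford=9; Claybrook=4; Stonebridge=8; Oakdale=9; Fernley=10

Total 21222; standard divisor 21222/44 ≈ 482.318.
Standard quotas: Rivermont 4.203, Millford 9.150, Claybrook 4.172, Stonebridge 8.229, Oakdale 8.277, Fernley 9.971.
Lower quotas: Rivermont 4, Millford 9, Claybrook 4, Stonebridge 8, Oakdale 8, Fernley 9 (sum 42, leaving 2 seats).
Remainders in descending order: Fernley 0.971, Oakdale 0.277, Stonebridge 0.229, Rivermont 0.203, Claybrook 0.172, Millford 0.150.
Largest remainders: Fernley, Oakdale receive the extra seats.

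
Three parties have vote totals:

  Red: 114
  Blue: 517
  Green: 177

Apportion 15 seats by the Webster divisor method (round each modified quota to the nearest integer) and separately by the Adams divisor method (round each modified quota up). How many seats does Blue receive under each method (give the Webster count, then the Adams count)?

10 and 9

Webster: Red 2, Blue 10, Green 3.
Adams: Red 2, Blue 9, Green 4.
Blue gets 10 under Webster and 9 under Adams.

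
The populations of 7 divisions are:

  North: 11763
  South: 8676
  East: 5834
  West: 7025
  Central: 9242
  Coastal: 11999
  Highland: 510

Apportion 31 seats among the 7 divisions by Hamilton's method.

Standard divisor: 55049 ÷ 31 ≈ 1775.774.
Standard quotas: North 6.6242, South 4.8858, East 3.2853, West 3.9560, Central 5.2045, Coastal 6.7571, Highland 0.2872.
Lower quotas: North 6, South 4, East 3, West 3, Central 5, Coastal 6, Highland 0 (sum 27, leaving 4 seats).
Remainders in descending order: West 0.9560, South 0.8858, Coastal 0.7571, North 0.6242, Highland 0.2872, East 0.2853, Central 0.2045.
Largest remainders: West, South, Coastal, North receive the extra seats.

North: 7; South: 5; East: 3; West: 4; Central: 5; Coastal: 7; Highland: 0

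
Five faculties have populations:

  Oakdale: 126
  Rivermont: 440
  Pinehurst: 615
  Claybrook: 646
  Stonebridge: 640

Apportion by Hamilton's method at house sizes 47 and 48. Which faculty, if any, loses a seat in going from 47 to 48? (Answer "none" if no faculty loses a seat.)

Oakdale

At 47 seats: Oakdale 3, Rivermont 8, Pinehurst 12, Claybrook 12, Stonebridge 12.
At 48 seats: Oakdale 2, Rivermont 9, Pinehurst 12, Claybrook 13, Stonebridge 12.
Oakdale drops from 3 to 2.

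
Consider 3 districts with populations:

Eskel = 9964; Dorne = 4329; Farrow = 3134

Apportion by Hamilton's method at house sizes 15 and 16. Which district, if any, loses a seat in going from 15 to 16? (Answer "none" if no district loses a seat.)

none

At 15 seats: Eskel 8, Dorne 4, Farrow 3.
At 16 seats: Eskel 9, Dorne 4, Farrow 3.
No district's allocation decreased.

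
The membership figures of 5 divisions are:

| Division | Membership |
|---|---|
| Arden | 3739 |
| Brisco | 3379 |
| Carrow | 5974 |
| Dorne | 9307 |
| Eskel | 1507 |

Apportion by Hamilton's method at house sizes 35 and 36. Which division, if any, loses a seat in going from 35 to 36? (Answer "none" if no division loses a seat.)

At 35 seats: Arden 5, Brisco 5, Carrow 9, Dorne 14, Eskel 2.
At 36 seats: Arden 6, Brisco 5, Carrow 9, Dorne 14, Eskel 2.
No division's allocation decreased.

none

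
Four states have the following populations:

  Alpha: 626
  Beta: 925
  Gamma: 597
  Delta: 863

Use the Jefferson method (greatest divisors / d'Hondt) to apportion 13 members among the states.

Standard divisor 3011/13 ≈ 231.615; standard quotas: Alpha 2.703, Beta 3.994, Gamma 2.578, Delta 3.726.
Rounding down gives 2, 3, 2, 3 = 10 seats, so the divisor must be adjusted.
With modified divisor 204: modified quotas Alpha 3.069, Beta 4.534, Gamma 2.926, Delta 4.230.
Rounding down: Alpha 3, Beta 4, Gamma 2, Delta 4 (total 13).

Alpha=3, Beta=4, Gamma=2, Delta=4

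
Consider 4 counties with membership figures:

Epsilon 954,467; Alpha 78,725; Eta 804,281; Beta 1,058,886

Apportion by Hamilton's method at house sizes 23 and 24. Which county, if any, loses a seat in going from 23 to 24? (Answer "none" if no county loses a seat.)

Alpha

At 23 seats: Epsilon 8, Alpha 1, Eta 6, Beta 8.
At 24 seats: Epsilon 8, Alpha 0, Eta 7, Beta 9.
Alpha drops from 1 to 0.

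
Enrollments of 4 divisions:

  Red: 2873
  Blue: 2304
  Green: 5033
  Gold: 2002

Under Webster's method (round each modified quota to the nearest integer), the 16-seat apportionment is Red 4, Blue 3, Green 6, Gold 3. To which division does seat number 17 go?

Green

Priority for the next seat is population ÷ (current seats + 0.5).
Priorities: Red 638.444, Blue 658.286, Green 774.308, Gold 572.000.
Highest priority: Green.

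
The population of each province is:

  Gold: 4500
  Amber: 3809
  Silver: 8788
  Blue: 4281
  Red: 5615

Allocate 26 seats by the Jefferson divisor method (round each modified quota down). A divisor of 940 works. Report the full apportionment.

Gold=4; Amber=4; Silver=9; Blue=4; Red=5

With modified divisor 940: modified quotas Gold 4.787, Amber 4.052, Silver 9.349, Blue 4.554, Red 5.973.
Rounding down: Gold 4, Amber 4, Silver 9, Blue 4, Red 5 (total 26).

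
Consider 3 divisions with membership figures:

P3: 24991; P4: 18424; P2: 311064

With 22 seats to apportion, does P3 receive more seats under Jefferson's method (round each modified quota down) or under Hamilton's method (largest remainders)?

Hamilton

Jefferson: P3 1, P4 1, P2 20.
Hamilton: P3 2, P4 1, P2 19.
P3 gets 1 under Jefferson and 2 under Hamilton.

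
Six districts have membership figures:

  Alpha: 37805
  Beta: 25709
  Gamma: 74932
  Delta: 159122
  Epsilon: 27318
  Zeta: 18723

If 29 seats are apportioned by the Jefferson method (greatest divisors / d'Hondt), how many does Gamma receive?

7

Standard divisor 343609/29 ≈ 11848.586; standard quotas: Alpha 3.191, Beta 2.170, Gamma 6.324, Delta 13.430, Epsilon 2.306, Zeta 1.580.
Rounding down gives 3, 2, 6, 13, 2, 1 = 27 seats, so the divisor must be adjusted.
With modified divisor 10660: modified quotas Alpha 3.546, Beta 2.412, Gamma 7.029, Delta 14.927, Epsilon 2.563, Zeta 1.756.
Rounding down: Alpha 3, Beta 2, Gamma 7, Delta 14, Epsilon 2, Zeta 1 (total 29).
Gamma receives 7.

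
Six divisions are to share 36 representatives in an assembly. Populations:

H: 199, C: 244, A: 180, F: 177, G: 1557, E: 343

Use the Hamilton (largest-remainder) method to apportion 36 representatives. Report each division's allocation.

H=3, C=3, A=2, F=2, G=21, E=5

The standard divisor is 2700/36 = 75.
Standard quotas: H 2.653, C 3.253, A 2.400, F 2.360, G 20.760, E 4.573.
Lower quotas: H 2, C 3, A 2, F 2, G 20, E 4 (sum 33, leaving 3 seats).
Remainders in descending order: G 0.760, H 0.653, E 0.573, A 0.400, F 0.360, C 0.253.
The surplus seats go to G, H, E.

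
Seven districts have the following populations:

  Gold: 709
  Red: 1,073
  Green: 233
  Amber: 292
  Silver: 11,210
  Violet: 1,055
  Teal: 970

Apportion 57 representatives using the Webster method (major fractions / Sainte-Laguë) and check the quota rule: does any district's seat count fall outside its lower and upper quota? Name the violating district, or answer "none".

Standard quotas: Gold 2.600, Red 3.935, Green 0.855, Amber 1.071, Silver 41.112, Violet 3.869, Teal 3.557.
Webster allocation: Gold 3, Red 4, Green 1, Amber 1, Silver 40, Violet 4, Teal 4.
Silver has quota 41.112 (lower 41, upper 42) but receives 40 — outside the quota interval.

Silver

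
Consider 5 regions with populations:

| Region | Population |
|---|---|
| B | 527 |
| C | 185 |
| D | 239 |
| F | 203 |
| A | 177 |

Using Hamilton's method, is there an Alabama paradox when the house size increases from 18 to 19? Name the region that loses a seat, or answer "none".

none

At 18 seats: B 7, C 3, D 3, F 3, A 2.
At 19 seats: B 7, C 3, D 3, F 3, A 3.
No region's allocation decreased.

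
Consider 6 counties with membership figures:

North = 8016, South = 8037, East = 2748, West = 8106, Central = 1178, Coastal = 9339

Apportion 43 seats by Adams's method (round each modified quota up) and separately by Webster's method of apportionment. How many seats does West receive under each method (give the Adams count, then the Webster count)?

9 and 10

Adams: North 9, South 9, East 3, West 9, Central 2, Coastal 11.
Webster: North 9, South 9, East 3, West 10, Central 1, Coastal 11.
West gets 9 under Adams and 10 under Webster.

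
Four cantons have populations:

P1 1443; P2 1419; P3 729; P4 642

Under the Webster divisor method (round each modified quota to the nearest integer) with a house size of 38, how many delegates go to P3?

Standard divisor 4233/38 ≈ 111.395; standard quotas: P1 12.954, P2 12.738, P3 6.544, P4 5.763.
Rounding to the nearest integer gives 13, 13, 7, 6 = 39 seats, so the divisor must be adjusted.
With modified divisor 113: modified quotas P1 12.770, P2 12.558, P3 6.451, P4 5.681.
Rounding to the nearest integer: P1 13, P2 13, P3 6, P4 6 (total 38).
P3 receives 6.

6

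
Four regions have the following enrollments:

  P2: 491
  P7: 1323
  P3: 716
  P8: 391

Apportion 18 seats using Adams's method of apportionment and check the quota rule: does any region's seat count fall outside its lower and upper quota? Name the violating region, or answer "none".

none

Standard quotas: P2 3.026, P7 8.153, P3 4.412, P8 2.409.
Adams allocation: P2 3, P7 8, P3 4, P8 3.
Every allocation lies between the lower and upper quota.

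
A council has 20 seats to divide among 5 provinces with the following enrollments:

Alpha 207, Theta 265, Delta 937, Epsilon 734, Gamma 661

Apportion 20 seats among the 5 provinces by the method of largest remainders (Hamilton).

Total 2804; standard divisor 2804/20 ≈ 140.2.
Standard quotas: Alpha 1.476, Theta 1.890, Delta 6.683, Epsilon 5.235, Gamma 4.715.
Lower quotas: Alpha 1, Theta 1, Delta 6, Epsilon 5, Gamma 4 (sum 17, leaving 3 seats).
Remainders in descending order: Theta 0.890, Gamma 0.715, Delta 0.683, Alpha 0.476, Epsilon 0.235.
Largest remainders: Theta, Gamma, Delta receive the extra seats.

Alpha: 1; Theta: 2; Delta: 7; Epsilon: 5; Gamma: 5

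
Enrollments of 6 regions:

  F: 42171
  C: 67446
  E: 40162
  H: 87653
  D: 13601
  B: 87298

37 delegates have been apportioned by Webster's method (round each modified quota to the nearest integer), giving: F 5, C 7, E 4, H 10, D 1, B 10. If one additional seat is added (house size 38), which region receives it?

Priority for the next seat is population ÷ (current seats + 0.5).
Priorities: F 7667.455, C 8992.800, E 8924.889, H 8347.905, D 9067.333, B 8314.095.
Highest priority: D.

D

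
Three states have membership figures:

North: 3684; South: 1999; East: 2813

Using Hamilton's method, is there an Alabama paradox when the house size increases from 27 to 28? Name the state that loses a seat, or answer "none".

At 27 seats: North 12, South 6, East 9.
At 28 seats: North 12, South 7, East 9.
No state's allocation decreased.

none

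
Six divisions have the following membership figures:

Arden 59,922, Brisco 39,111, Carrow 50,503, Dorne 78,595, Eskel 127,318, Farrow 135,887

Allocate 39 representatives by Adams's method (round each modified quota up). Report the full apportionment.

Standard divisor 491336/39 ≈ 12598.359; standard quotas: Arden 4.756, Brisco 3.104, Carrow 4.009, Dorne 6.239, Eskel 10.106, Farrow 10.786.
Rounding up gives 5, 4, 5, 7, 11, 11 = 43 seats, so the divisor must be adjusted.
With modified divisor 13300: modified quotas Arden 4.505, Brisco 2.941, Carrow 3.797, Dorne 5.909, Eskel 9.573, Farrow 10.217.
Rounding up: Arden 5, Brisco 3, Carrow 4, Dorne 6, Eskel 10, Farrow 11 (total 39).

Arden 5; Brisco 3; Carrow 4; Dorne 6; Eskel 10; Farrow 11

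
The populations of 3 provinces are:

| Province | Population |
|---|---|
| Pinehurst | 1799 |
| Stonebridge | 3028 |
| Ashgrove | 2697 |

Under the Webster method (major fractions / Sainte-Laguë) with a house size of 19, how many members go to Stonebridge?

8

Standard divisor 7524/19 ≈ 396; standard quotas: Pinehurst 4.543, Stonebridge 7.646, Ashgrove 6.811.
Rounding to the nearest integer gives 5, 8, 7 = 20 seats, so the divisor must be adjusted.
With modified divisor 402: modified quotas Pinehurst 4.475, Stonebridge 7.532, Ashgrove 6.709.
Rounding to the nearest integer: Pinehurst 4, Stonebridge 8, Ashgrove 7 (total 19).
Stonebridge receives 8.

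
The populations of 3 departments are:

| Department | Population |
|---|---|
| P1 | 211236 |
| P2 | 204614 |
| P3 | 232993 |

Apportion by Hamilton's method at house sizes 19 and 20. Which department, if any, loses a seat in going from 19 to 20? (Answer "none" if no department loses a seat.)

At 19 seats: P1 6, P2 6, P3 7.
At 20 seats: P1 7, P2 6, P3 7.
No department's allocation decreased.

none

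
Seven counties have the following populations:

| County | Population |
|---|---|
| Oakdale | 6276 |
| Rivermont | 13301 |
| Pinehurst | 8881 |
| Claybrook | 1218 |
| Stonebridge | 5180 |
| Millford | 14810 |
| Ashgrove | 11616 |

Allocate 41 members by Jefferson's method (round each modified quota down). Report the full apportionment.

Oakdale 4, Rivermont 9, Pinehurst 6, Claybrook 0, Stonebridge 3, Millford 11, Ashgrove 8

Standard divisor 61282/41 ≈ 1494.683; standard quotas: Oakdale 4.199, Rivermont 8.899, Pinehurst 5.942, Claybrook 0.815, Stonebridge 3.466, Millford 9.908, Ashgrove 7.772.
Rounding down gives 4, 8, 5, 0, 3, 9, 7 = 36 seats, so the divisor must be adjusted.
With modified divisor 1340: modified quotas Oakdale 4.684, Rivermont 9.926, Pinehurst 6.628, Claybrook 0.909, Stonebridge 3.866, Millford 11.052, Ashgrove 8.669.
Rounding down: Oakdale 4, Rivermont 9, Pinehurst 6, Claybrook 0, Stonebridge 3, Millford 11, Ashgrove 8 (total 41).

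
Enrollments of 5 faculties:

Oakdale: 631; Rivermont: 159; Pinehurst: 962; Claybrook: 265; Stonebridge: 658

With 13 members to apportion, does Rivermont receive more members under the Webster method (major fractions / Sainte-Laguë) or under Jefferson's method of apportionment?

Webster

Webster: Oakdale 3, Rivermont 1, Pinehurst 5, Claybrook 1, Stonebridge 3.
Jefferson: Oakdale 3, Rivermont 0, Pinehurst 5, Claybrook 1, Stonebridge 4.
Rivermont gets 1 under Webster and 0 under Jefferson.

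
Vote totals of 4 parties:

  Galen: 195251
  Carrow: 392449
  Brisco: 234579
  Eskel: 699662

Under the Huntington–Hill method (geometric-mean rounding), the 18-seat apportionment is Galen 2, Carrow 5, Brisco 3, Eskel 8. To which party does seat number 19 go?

Eskel

Priority for the next seat is population ÷ (√(s·(s+1))).
Priorities: Galen 79710.887, Carrow 71651.057, Brisco 67717.124, Eskel 82455.957.
Highest priority: Eskel.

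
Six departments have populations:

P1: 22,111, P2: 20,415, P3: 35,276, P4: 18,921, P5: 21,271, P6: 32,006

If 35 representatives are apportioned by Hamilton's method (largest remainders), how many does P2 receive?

5

Standard divisor: 150000 ÷ 35 ≈ 4285.714.
Standard quotas: P1 5.1592, P2 4.7635, P3 8.2311, P4 4.4149, P5 4.9632, P6 7.4681.
Lower quotas: P1 5, P2 4, P3 8, P4 4, P5 4, P6 7 (sum 32, leaving 3 seats).
Remainders in descending order: P5 0.9632, P2 0.7635, P6 0.4681, P4 0.4149, P3 0.2311, P1 0.1592.
The surplus seats go to P5, P2, P6.
P2 receives 5.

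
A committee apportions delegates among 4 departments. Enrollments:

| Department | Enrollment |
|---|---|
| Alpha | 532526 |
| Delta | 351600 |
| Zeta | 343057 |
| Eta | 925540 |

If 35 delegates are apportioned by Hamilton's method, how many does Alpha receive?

The standard divisor is 2152723/35 ≈ 61506.371.
Standard quotas: Alpha 8.6581, Delta 5.7165, Zeta 5.5776, Eta 15.0479.
Lower quotas: Alpha 8, Delta 5, Zeta 5, Eta 15 (sum 33, leaving 2 seats).
Remainders in descending order: Delta 0.7165, Alpha 0.6581, Zeta 0.5776, Eta 0.0479.
The surplus seats go to Delta, Alpha.
Alpha receives 9.

9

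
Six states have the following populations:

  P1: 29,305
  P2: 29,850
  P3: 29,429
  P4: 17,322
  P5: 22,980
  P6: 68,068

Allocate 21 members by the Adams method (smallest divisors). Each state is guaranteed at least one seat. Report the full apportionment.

Standard divisor 196954/21 ≈ 9378.762; standard quotas: P1 3.125, P2 3.183, P3 3.138, P4 1.847, P5 2.450, P6 7.258.
Rounding up gives 4, 4, 4, 2, 3, 8 = 25 seats, so the divisor must be adjusted.
With modified divisor 10600: modified quotas P1 2.765, P2 2.816, P3 2.776, P4 1.634, P5 2.168, P6 6.422.
Rounding up: P1 3, P2 3, P3 3, P4 2, P5 3, P6 7 (total 21).

P1 3, P2 3, P3 3, P4 2, P5 3, P6 7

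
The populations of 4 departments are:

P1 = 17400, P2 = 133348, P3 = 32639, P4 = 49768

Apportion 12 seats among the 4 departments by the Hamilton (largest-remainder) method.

P1 1, P2 7, P3 2, P4 2

The standard divisor is 233155/12 ≈ 19429.583.
Standard quotas: P1 0.8955, P2 6.8631, P3 1.6799, P4 2.5615.
Lower quotas: P1 0, P2 6, P3 1, P4 2 (sum 9, leaving 3 seats).
Remainders in descending order: P1 0.8955, P2 0.8631, P3 0.6799, P4 0.5615.
Largest remainders: P1, P2, P3 receive the extra seats.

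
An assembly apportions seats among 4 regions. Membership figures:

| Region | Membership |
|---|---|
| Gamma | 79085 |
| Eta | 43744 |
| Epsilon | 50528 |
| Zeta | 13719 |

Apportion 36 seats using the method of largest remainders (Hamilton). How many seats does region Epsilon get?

The standard divisor is 187076/36 ≈ 5196.556.
Standard quotas: Gamma 15.2187, Eta 8.4179, Epsilon 9.7234, Zeta 2.6400.
Lower quotas: Gamma 15, Eta 8, Epsilon 9, Zeta 2 (sum 34, leaving 2 seats).
Remainders in descending order: Epsilon 0.7234, Zeta 0.6400, Eta 0.4179, Gamma 0.2187.
The surplus seats go to Epsilon, Zeta.
Epsilon receives 10.

10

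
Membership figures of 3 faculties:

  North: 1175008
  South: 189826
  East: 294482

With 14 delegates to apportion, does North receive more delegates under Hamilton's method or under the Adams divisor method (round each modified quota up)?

Hamilton

Hamilton: North 10, South 2, East 2.
Adams: North 9, South 2, East 3.
North gets 10 under Hamilton and 9 under Adams.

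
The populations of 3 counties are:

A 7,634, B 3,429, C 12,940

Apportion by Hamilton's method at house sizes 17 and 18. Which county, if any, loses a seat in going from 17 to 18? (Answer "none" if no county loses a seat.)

B

At 17 seats: A 5, B 3, C 9.
At 18 seats: A 6, B 2, C 10.
B drops from 3 to 2.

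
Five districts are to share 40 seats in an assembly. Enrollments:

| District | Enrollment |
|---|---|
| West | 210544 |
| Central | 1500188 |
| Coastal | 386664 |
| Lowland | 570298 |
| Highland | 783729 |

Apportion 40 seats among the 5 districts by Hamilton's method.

The standard divisor is 3451423/40 ≈ 86285.575.
Standard quotas: West 2.4401, Central 17.3863, Coastal 4.4812, Lowland 6.6094, Highland 9.0830.
Lower quotas: West 2, Central 17, Coastal 4, Lowland 6, Highland 9 (sum 38, leaving 2 seats).
Remainders in descending order: Lowland 0.6094, Coastal 0.4812, West 0.4401, Central 0.3863, Highland 0.0830.
Largest remainders: Lowland, Coastal receive the extra seats.

West 2, Central 17, Coastal 5, Lowland 7, Highland 9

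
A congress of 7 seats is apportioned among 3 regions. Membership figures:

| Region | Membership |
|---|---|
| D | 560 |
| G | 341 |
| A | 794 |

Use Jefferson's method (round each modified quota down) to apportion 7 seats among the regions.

Standard divisor 1695/7 ≈ 242.143; standard quotas: D 2.313, G 1.408, A 3.279.
Rounding down gives 2, 1, 3 = 6 seats, so the divisor must be adjusted.
With modified divisor 190: modified quotas D 2.947, G 1.795, A 4.179.
Rounding down: D 2, G 1, A 4 (total 7).

D 2; G 1; A 4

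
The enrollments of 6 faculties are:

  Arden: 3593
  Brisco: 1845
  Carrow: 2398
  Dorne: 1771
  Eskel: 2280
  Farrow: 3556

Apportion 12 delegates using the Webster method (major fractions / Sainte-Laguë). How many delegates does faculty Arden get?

Standard divisor 15443/12 ≈ 1286.917; standard quotas: Arden 2.792, Brisco 1.434, Carrow 1.863, Dorne 1.376, Eskel 1.772, Farrow 2.763.
Rounding to the nearest integer gives Arden 3, Brisco 1, Carrow 2, Dorne 1, Eskel 2, Farrow 3 — total 12, matching the house size, so no adjustment is needed.
Arden receives 3.

3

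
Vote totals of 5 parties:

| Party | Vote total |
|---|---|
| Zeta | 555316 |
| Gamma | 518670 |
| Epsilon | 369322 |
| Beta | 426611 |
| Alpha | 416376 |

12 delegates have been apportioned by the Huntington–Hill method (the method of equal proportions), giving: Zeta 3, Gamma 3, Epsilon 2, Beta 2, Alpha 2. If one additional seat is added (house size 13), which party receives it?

Beta

Priority for the next seat is population ÷ (√(s·(s+1))).
Priorities: Zeta 160305.921, Gamma 149727.132, Epsilon 150775.075, Beta 174163.211, Alpha 169984.790.
Highest priority: Beta.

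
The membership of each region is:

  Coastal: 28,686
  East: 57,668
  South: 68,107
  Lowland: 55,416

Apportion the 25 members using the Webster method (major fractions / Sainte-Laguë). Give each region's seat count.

Standard divisor 209877/25 ≈ 8395.08; standard quotas: Coastal 3.417, East 6.869, South 8.113, Lowland 6.601.
Rounding to the nearest integer gives Coastal 3, East 7, South 8, Lowland 7 — total 25, matching the house size, so no adjustment is needed.

Coastal=3; East=7; South=8; Lowland=7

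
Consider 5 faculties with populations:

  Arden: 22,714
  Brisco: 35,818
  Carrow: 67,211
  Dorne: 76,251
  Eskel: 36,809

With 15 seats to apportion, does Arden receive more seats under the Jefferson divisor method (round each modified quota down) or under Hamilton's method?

Jefferson: Arden 1, Brisco 2, Carrow 5, Dorne 5, Eskel 2.
Hamilton: Arden 2, Brisco 2, Carrow 4, Dorne 5, Eskel 2.
Arden gets 1 under Jefferson and 2 under Hamilton.

Hamilton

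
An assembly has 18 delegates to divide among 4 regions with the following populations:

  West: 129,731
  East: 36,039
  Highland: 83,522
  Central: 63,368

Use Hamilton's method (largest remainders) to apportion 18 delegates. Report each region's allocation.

The standard divisor is 312660/18 = 17370.
Standard quotas: West 7.4687, East 2.0748, Highland 4.8084, Central 3.6481.
Lower quotas: West 7, East 2, Highland 4, Central 3 (sum 16, leaving 2 seats).
Remainders in descending order: Highland 0.8084, Central 0.6481, West 0.4687, East 0.0748.
The surplus seats go to Highland, Central.

West=7, East=2, Highland=5, Central=4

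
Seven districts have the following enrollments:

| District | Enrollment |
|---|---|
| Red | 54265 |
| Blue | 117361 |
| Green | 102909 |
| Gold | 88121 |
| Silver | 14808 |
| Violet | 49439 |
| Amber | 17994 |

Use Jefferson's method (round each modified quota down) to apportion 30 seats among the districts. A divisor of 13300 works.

Red 4, Blue 8, Green 7, Gold 6, Silver 1, Violet 3, Amber 1

With modified divisor 13300: modified quotas Red 4.080, Blue 8.824, Green 7.738, Gold 6.626, Silver 1.113, Violet 3.717, Amber 1.353.
Rounding down: Red 4, Blue 8, Green 7, Gold 6, Silver 1, Violet 3, Amber 1 (total 30).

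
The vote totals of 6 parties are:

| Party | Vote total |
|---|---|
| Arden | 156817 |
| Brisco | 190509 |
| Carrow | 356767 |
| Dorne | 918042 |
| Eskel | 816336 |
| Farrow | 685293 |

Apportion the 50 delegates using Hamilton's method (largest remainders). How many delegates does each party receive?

Arden=2; Brisco=3; Carrow=6; Dorne=15; Eskel=13; Farrow=11

The standard divisor is 3123764/50 ≈ 62475.28.
Standard quotas: Arden 2.5101, Brisco 3.0494, Carrow 5.7105, Dorne 14.6945, Eskel 13.0665, Farrow 10.9690.
Lower quotas: Arden 2, Brisco 3, Carrow 5, Dorne 14, Eskel 13, Farrow 10 (sum 47, leaving 3 seats).
Remainders in descending order: Farrow 0.9690, Carrow 0.7105, Dorne 0.6945, Arden 0.5101, Eskel 0.0665, Brisco 0.0494.
Largest remainders: Farrow, Carrow, Dorne receive the extra seats.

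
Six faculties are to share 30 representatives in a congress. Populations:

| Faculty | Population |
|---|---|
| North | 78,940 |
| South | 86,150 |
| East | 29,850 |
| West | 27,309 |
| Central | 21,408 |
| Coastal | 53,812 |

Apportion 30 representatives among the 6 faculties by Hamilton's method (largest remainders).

Standard divisor: 297469 ÷ 30 ≈ 9915.633.
Standard quotas: North 7.9612, South 8.6883, East 3.0104, West 2.7541, Central 2.1590, Coastal 5.4270.
Lower quotas: North 7, South 8, East 3, West 2, Central 2, Coastal 5 (sum 27, leaving 3 seats).
Remainders in descending order: North 0.9612, West 0.7541, South 0.6883, Coastal 0.4270, Central 0.1590, East 0.0104.
The surplus seats go to North, West, South.

North=8; South=9; East=3; West=3; Central=2; Coastal=5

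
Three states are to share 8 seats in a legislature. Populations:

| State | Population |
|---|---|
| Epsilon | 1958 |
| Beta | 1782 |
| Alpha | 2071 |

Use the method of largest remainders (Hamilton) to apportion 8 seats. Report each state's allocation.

Total 5811; standard divisor 5811/8 ≈ 726.375.
Standard quotas: Epsilon 2.696, Beta 2.453, Alpha 2.851.
Lower quotas: Epsilon 2, Beta 2, Alpha 2 (sum 6, leaving 2 seats).
Remainders in descending order: Alpha 0.851, Epsilon 0.696, Beta 0.453.
Largest remainders: Alpha, Epsilon receive the extra seats.

Epsilon 3; Beta 2; Alpha 3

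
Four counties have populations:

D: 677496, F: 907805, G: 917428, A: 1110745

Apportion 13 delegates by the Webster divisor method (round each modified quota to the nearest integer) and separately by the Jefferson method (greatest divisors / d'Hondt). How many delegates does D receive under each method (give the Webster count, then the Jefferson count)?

Webster: D 3, F 3, G 3, A 4.
Jefferson: D 2, F 3, G 4, A 4.
D gets 3 under Webster and 2 under Jefferson.

3 and 2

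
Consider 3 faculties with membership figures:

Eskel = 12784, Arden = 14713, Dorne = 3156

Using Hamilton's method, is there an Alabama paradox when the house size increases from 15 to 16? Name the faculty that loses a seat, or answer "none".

Dorne

At 15 seats: Eskel 6, Arden 7, Dorne 2.
At 16 seats: Eskel 7, Arden 8, Dorne 1.
Dorne drops from 2 to 1.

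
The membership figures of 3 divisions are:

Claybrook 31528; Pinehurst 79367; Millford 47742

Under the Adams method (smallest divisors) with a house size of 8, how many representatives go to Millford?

Standard divisor 158637/8 ≈ 19829.625; standard quotas: Claybrook 1.590, Pinehurst 4.002, Millford 2.408.
Rounding up gives 2, 5, 3 = 10 seats, so the divisor must be adjusted.
With modified divisor 25200: modified quotas Claybrook 1.251, Pinehurst 3.149, Millford 1.895.
Rounding up: Claybrook 2, Pinehurst 4, Millford 2 (total 8).
Millford receives 2.

2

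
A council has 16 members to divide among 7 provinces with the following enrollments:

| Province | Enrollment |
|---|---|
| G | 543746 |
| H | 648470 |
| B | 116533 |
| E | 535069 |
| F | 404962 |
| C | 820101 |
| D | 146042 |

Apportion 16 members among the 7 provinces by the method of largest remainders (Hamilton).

G 3, H 3, B 0, E 3, F 2, C 4, D 1

Total 3214923; standard divisor 3214923/16 ≈ 200932.688.
Standard quotas: G 2.7061, H 3.2273, B 0.5800, E 2.6629, F 2.0154, C 4.0815, D 0.7268.
Lower quotas: G 2, H 3, B 0, E 2, F 2, C 4, D 0 (sum 13, leaving 3 seats).
Remainders in descending order: D 0.7268, G 0.7061, E 0.6629, B 0.5800, H 0.2273, C 0.0815, F 0.0154.
Largest remainders: D, G, E receive the extra seats.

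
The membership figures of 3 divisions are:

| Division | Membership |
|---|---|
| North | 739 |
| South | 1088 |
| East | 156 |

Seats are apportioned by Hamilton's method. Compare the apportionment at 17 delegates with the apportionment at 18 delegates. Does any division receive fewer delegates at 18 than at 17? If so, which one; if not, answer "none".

East

At 17 seats: North 6, South 9, East 2.
At 18 seats: North 7, South 10, East 1.
East drops from 2 to 1.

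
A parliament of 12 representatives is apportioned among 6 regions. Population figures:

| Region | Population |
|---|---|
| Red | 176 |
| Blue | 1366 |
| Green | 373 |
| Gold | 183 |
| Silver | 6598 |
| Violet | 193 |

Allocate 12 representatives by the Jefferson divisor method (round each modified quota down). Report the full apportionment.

Red=0, Blue=2, Green=0, Gold=0, Silver=10, Violet=0

Standard divisor 8889/12 ≈ 740.75; standard quotas: Red 0.238, Blue 1.844, Green 0.504, Gold 0.247, Silver 8.907, Violet 0.261.
Rounding down gives 0, 1, 0, 0, 8, 0 = 9 seats, so the divisor must be adjusted.
With modified divisor 630: modified quotas Red 0.279, Blue 2.168, Green 0.592, Gold 0.290, Silver 10.473, Violet 0.306.
Rounding down: Red 0, Blue 2, Green 0, Gold 0, Silver 10, Violet 0 (total 12).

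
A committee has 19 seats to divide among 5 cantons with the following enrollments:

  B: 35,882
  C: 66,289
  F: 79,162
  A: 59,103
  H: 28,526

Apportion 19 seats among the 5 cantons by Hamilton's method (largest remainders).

The standard divisor is 268962/19 ≈ 14155.895.
Standard quotas: B 2.5348, C 4.6828, F 5.5922, A 4.1752, H 2.0151.
Lower quotas: B 2, C 4, F 5, A 4, H 2 (sum 17, leaving 2 seats).
Remainders in descending order: C 0.6828, F 0.5922, B 0.5348, A 0.1752, H 0.0151.
Largest remainders: C, F receive the extra seats.

B=2; C=5; F=6; A=4; H=2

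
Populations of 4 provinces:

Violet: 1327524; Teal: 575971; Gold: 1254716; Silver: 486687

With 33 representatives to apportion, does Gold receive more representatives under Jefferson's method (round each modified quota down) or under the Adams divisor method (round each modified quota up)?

Jefferson

Jefferson: Violet 12, Teal 5, Gold 12, Silver 4.
Adams: Violet 12, Teal 5, Gold 11, Silver 5.
Gold gets 12 under Jefferson and 11 under Adams.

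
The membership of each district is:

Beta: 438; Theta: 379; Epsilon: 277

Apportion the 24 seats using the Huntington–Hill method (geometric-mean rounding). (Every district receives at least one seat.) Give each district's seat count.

With divisor 45: modified quotas Beta 9.733, Theta 8.422, Epsilon 6.156.
Geometric-mean thresholds: Beta √(9·10)=9.487, Theta √(8·9)=8.485, Epsilon √(6·7)=6.481.
Each quota rounded against its threshold gives Beta 10, Theta 8, Epsilon 6 (total 24).

Beta 10, Theta 8, Epsilon 6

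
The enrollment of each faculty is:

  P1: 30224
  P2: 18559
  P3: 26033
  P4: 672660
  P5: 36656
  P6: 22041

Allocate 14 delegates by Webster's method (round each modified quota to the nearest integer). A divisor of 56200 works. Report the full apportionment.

P1: 1; P2: 0; P3: 0; P4: 12; P5: 1; P6: 0

With modified divisor 56200: modified quotas P1 0.538, P2 0.330, P3 0.463, P4 11.969, P5 0.652, P6 0.392.
Rounding to the nearest integer: P1 1, P2 0, P3 0, P4 12, P5 1, P6 0 (total 14).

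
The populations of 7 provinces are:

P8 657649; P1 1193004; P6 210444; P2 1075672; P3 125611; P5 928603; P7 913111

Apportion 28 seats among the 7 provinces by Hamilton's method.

Standard divisor: 5104094 ÷ 28 ≈ 182289.071.
Standard quotas: P8 3.6077, P1 6.5446, P6 1.1545, P2 5.9009, P3 0.6891, P5 5.0941, P7 5.0091.
Lower quotas: P8 3, P1 6, P6 1, P2 5, P3 0, P5 5, P7 5 (sum 25, leaving 3 seats).
Remainders in descending order: P2 0.9009, P3 0.6891, P8 0.6077, P1 0.5446, P6 0.1545, P5 0.0941, P7 0.0091.
The surplus seats go to P2, P3, P8.

P8=4; P1=6; P6=1; P2=6; P3=1; P5=5; P7=5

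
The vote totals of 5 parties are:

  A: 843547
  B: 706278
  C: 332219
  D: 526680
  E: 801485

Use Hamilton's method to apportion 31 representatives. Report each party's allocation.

A 8, B 7, C 3, D 5, E 8

The standard divisor is 3210209/31 ≈ 103555.129.
Standard quotas: A 8.1459, B 6.8203, C 3.2081, D 5.0860, E 7.7397.
Lower quotas: A 8, B 6, C 3, D 5, E 7 (sum 29, leaving 2 seats).
Remainders in descending order: B 0.8203, E 0.7397, C 0.2081, A 0.1459, D 0.0860.
Largest remainders: B, E receive the extra seats.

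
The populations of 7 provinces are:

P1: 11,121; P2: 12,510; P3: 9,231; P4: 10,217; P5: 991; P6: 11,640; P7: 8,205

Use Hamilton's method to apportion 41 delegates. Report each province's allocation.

P1 7; P2 8; P3 6; P4 7; P5 1; P6 7; P7 5

Standard divisor: 63915 ÷ 41 ≈ 1558.902.
Standard quotas: P1 7.1339, P2 8.0249, P3 5.9215, P4 6.5540, P5 0.6357, P6 7.4668, P7 5.2633.
Lower quotas: P1 7, P2 8, P3 5, P4 6, P5 0, P6 7, P7 5 (sum 38, leaving 3 seats).
Remainders in descending order: P3 0.9215, P5 0.6357, P4 0.5540, P6 0.4668, P7 0.2633, P1 0.1339, P2 0.0249.
Largest remainders: P3, P5, P4 receive the extra seats.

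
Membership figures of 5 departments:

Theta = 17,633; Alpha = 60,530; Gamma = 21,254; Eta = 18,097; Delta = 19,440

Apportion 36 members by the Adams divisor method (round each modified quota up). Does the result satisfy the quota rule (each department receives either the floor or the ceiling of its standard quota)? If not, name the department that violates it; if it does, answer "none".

Standard quotas: Theta 4.635, Alpha 15.911, Gamma 5.587, Eta 4.757, Delta 5.110.
Adams allocation: Theta 5, Alpha 15, Gamma 6, Eta 5, Delta 5.
Every allocation lies between the lower and upper quota.

none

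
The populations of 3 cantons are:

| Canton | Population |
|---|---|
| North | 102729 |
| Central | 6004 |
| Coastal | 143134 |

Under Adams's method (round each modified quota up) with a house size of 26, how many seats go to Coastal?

14

Standard divisor 251867/26 ≈ 9687.192; standard quotas: North 10.605, Central 0.620, Coastal 14.776.
Rounding up gives 11, 1, 15 = 27 seats, so the divisor must be adjusted.
With modified divisor 10250: modified quotas North 10.022, Central 0.586, Coastal 13.964.
Rounding up: North 11, Central 1, Coastal 14 (total 26).
Coastal receives 14.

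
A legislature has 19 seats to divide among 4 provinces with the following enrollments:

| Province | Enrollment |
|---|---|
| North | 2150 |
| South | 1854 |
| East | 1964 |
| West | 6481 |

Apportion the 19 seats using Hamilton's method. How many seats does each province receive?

North 3; South 3; East 3; West 10

Standard divisor: 12449 ÷ 19 ≈ 655.211.
Standard quotas: North 3.2814, South 2.8296, East 2.9975, West 9.8915.
Lower quotas: North 3, South 2, East 2, West 9 (sum 16, leaving 3 seats).
Remainders in descending order: East 0.9975, West 0.8915, South 0.8296, North 0.2814.
The surplus seats go to East, West, South.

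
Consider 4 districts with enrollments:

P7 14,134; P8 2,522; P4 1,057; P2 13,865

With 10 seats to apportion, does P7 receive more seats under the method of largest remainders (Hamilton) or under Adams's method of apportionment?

Hamilton

Hamilton: P7 5, P8 1, P4 0, P2 4.
Adams: P7 4, P8 1, P4 1, P2 4.
P7 gets 5 under Hamilton and 4 under Adams.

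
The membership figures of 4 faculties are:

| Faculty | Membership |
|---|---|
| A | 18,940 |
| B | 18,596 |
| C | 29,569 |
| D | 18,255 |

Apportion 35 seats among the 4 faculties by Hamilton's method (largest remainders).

The standard divisor is 85360/35 ≈ 2438.857.
Standard quotas: A 7.7659, B 7.6249, C 12.1241, D 7.4851.
Lower quotas: A 7, B 7, C 12, D 7 (sum 33, leaving 2 seats).
Remainders in descending order: A 0.7659, B 0.6249, D 0.4851, C 0.1241.
The surplus seats go to A, B.

A: 8, B: 8, C: 12, D: 7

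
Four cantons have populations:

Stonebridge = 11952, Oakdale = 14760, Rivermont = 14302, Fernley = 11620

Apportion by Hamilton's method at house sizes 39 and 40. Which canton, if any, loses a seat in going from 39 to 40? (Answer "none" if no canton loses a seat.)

At 39 seats: Stonebridge 9, Oakdale 11, Rivermont 10, Fernley 9.
At 40 seats: Stonebridge 9, Oakdale 11, Rivermont 11, Fernley 9.
No canton's allocation decreased.

none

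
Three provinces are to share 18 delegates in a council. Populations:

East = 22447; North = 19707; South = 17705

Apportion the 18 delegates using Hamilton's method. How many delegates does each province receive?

Total 59859; standard divisor 59859/18 ≈ 3325.5.
Standard quotas: East 6.7500, North 5.9260, South 5.3240.
Lower quotas: East 6, North 5, South 5 (sum 16, leaving 2 seats).
Remainders in descending order: North 0.9260, East 0.7500, South 0.3240.
The surplus seats go to North, East.

East 7, North 6, South 5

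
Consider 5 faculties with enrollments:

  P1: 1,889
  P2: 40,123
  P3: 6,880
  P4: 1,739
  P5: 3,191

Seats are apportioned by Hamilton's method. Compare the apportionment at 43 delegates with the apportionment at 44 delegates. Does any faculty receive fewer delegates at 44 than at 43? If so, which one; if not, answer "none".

At 43 seats: P1 2, P2 32, P3 5, P4 1, P5 3.
At 44 seats: P1 1, P2 33, P3 6, P4 1, P5 3.
P1 drops from 2 to 1.

P1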